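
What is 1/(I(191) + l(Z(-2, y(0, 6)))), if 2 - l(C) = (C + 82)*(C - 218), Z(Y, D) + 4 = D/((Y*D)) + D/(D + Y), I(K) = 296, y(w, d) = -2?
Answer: 1/17614 ≈ 5.6773e-5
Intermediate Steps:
Z(Y, D) = -4 + 1/Y + D/(D + Y) (Z(Y, D) = -4 + (D/((Y*D)) + D/(D + Y)) = -4 + (D/((D*Y)) + D/(D + Y)) = -4 + (D*(1/(D*Y)) + D/(D + Y)) = -4 + (1/Y + D/(D + Y)) = -4 + 1/Y + D/(D + Y))
l(C) = 2 - (-218 + C)*(82 + C) (l(C) = 2 - (C + 82)*(C - 218) = 2 - (82 + C)*(-218 + C) = 2 - (-218 + C)*(82 + C))
1/(I(191) + l(Z(-2, y(0, 6)))) = 1/(296 + (17878 - ((-2 - 2 - 4*(-2)**2 - 3*(-2)*(-2))/((-2)*(-2 - 2)))**2 + 136*((-2 - 2 - 4*(-2)**2 - 3*(-2)*(-2))/((-2)*(-2 - 2))))) = 1/(296 + (17878 - (-1/2*(-2 - 2 - 4*4 - 12)/(-4))**2 + 136*(-1/2*(-2 - 2 - 4*4 - 12)/(-4)))) = 1/(296 + (17878 - (-1/2*(-1/4)*(-2 - 2 - 16 - 12))**2 + 136*(-1/2*(-1/4)*(-2 - 2 - 16 - 12)))) = 1/(296 + (17878 - (-1/2*(-1/4)*(-32))**2 + 136*(-1/2*(-1/4)*(-32)))) = 1/(296 + (17878 - 1*(-4)**2 + 136*(-4))) = 1/(296 + (17878 - 1*16 - 544)) = 1/(296 + (17878 - 16 - 544)) = 1/(296 + 17318) = 1/17614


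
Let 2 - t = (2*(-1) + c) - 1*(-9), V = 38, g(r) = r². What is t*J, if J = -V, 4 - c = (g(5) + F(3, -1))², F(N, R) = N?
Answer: -29450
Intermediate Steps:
c = -780 (c = 4 - (5² + 3)² = 4 - (25 + 3)² = 4 - 1*28² = 4 - 1*784 = 4 - 784 = -780)
J = -38 (J = -1*38 = -38)
t = 775 (t = 2 - ((2*(-1) - 780) - 1*(-9)) = 2 - ((-2 - 780) + 9) = 2 - (-782 + 9) = 2 - 1*(-773) = 2 + 773 = 775)
t*J = 775*(-38) = -29450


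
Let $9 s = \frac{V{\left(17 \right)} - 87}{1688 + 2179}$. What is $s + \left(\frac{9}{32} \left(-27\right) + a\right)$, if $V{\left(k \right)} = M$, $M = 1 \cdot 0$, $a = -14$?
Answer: $- \frac{8017219}{371232} \approx -21.596$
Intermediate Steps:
$M = 0$
$V{\left(k \right)} = 0$
$s = - \frac{29}{11601}$ ($s = \frac{\left(0 - 87\right) \frac{1}{1688 + 2179}}{9} = \frac{\left(-87\right) \frac{1}{3867}}{9} = \frac{1}{9} \left(- \frac{29}{1289}\right) = - \frac{29}{11601} \approx -0.0024998$)
$s + \left(\frac{9}{32} \left(-27\right) + a\right) = - \frac{29}{11601} - \left(14 - \frac{9}{32} \left(-27\right)\right) = - \frac{29}{11601} - \left(14 - 9 \cdot \frac{1}{32} \left(-27\right)\right) = - \frac{29}{11601} + \left(\frac{9}{32} \left(-27\right) - 14\right) = - \frac{29}{11601} - \frac{691}{32} = - \frac{8017219}{371232}$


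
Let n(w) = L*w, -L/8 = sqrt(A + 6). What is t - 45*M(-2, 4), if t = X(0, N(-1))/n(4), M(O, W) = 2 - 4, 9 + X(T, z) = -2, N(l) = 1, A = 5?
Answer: 90 + sqrt(11)/32 ≈ 90.104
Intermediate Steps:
X(T, z) = -11 (X(T, z) = -9 - 2 = -11)
L = -8*sqrt(11) (L = -8*sqrt(5 + 6) = -8*sqrt(11) ≈ -26.533)
n(w) = -8*w*sqrt(11) (n(w) = (-8*sqrt(11))*w = -8*w*sqrt(11))
M(O, W) = -2
t = sqrt(11)/32 (t = -11*(-sqrt(11)/352) = -(-1)*sqrt(11)/32 = sqrt(11)/32 ≈ 0.10364)
t - 45*M(-2, 4) = sqrt(11)/32 - 45*(-2) = sqrt(11)/32 + 90 = 90 + sqrt(11)/32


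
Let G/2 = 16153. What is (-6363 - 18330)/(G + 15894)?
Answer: -24693/48200 ≈ -0.51230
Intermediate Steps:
G = 32306 (G = 2*16153 = 32306)
(-6363 - 18330)/(G + 15894) = (-6363 - 18330)/(32306 + 15894) = -24693/48200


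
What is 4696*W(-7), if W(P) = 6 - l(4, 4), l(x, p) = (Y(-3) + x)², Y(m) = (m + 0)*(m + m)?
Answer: -2244688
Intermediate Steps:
Y(m) = 2*m² (Y(m) = m*(2*m) = 2*m²)
l(x, p) = (18 + x)² (l(x, p) = (2*(-3)² + x)² = (2*9 + x)² = (18 + x)²)
W(P) = -478 (W(P) = 6 - (18 + 4)² = 6 - 1*22² = 6 - 1*484 = 6 - 484 = -478)
4696*W(-7) = 4696*(-478) = -2244688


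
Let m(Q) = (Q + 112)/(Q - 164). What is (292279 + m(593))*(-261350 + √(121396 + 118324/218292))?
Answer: -10923419098200/143 + 13932044*√361544678215197/2601313 ≈ -7.6286e+10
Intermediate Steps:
m(Q) = (112 + Q)/(-164 + Q)
(292279 + m(593))*(-261350 + √(121396 + 118324/218292)) = (292279 + (112 + 593)/(-164 + 593))*(-261350 + √(121396 + 118324/218292)) = (292279 + 705/429)*(-261350 + √(121396 + 118324*(1/218292))) = (292279 + (1/429)*705)*(-261350 + √(121396 + 29581/54573)) = (292279 + 235/143)*(-261350 + √(6624973489/54573)) = 41796132*(-261350 + √361544678215197/54573)/143 = -10923419098200/143 + 13932044*√361544678215197/2601313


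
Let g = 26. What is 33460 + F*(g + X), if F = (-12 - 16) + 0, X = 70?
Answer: 30772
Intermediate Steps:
F = -28 (F = -28 + 0 = -28)
33460 + F*(g + X) = 33460 - 28*(26 + 70) = 33460 - 28*96 = 33460 - 2688 = 30772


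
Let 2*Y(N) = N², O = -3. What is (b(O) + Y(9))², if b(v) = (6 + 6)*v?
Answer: 81/4 ≈ 20.250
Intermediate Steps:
b(v) = 12*v
Y(N) = N²/2
(b(O) + Y(9))² = (12*(-3) + (½)*9²)² = (-36 + (½)*81)² = (-36 + 81/2)² = (9/2)² = 81/4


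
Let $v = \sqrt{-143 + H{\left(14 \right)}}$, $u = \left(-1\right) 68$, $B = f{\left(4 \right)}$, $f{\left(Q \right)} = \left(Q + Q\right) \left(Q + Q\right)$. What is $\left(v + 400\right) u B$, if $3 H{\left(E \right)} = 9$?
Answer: $-1740800 - 8704 i \sqrt{35} \approx -1.7408 \cdot 10^{6} - 51494.0 i$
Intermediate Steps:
$H{\left(E \right)} = 3$ ($H{\left(E \right)} = \frac{1}{3} \cdot 9 = 3$)
$f{\left(Q \right)} = 4 Q^{2}$ ($f{\left(Q \right)} = 2 Q 2 Q = 4 Q^{2}$)
$B = 64$ ($B = 4 \cdot 4^{2} = 4 \cdot 16 = 64$)
$u = -68$
$v = 2 i \sqrt{35}$ ($v = \sqrt{-143 + 3} = \sqrt{-140} = 2 i \sqrt{35} \approx 11.832 i$)
$\left(v + 400\right) u B = \left(2 i \sqrt{35} + 400\right) \left(\left(-68\right) 64\right) = \left(400 + 2 i \sqrt{35}\right) \left(-4352\right) = -1740800 - 8704 i \sqrt{35}$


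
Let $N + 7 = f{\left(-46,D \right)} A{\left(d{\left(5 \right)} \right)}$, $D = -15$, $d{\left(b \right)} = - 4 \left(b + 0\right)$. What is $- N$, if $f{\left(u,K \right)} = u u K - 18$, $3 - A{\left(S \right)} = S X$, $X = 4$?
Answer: $2635921$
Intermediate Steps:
$d{\left(b \right)} = - 4 b$
$A{\left(S \right)} = 3 - 4 S$ ($A{\left(S \right)} = 3 - S 4 = 3 - 4 S$)
$f{\left(u,K \right)} = -18 + K u^{2}$ ($f{\left(u,K \right)} = u^{2} K - 18 = K u^{2} - 18 = -18 + K u^{2}$)
$N = -2635921$ ($N = -7 + \left(-18 - 15 \left(-46\right)^{2}\right) \left(3 - 4 \left(\left(-4\right) 5\right)\right) = -7 + \left(-18 - 31740\right) \left(3 - -80\right) = -7 + \left(-18 - 31740\right) \left(3 + 80\right) = -7 - 2635914 = -2635921$)
$- N = \left(-1\right) \left(-2635921\right) = 2635921$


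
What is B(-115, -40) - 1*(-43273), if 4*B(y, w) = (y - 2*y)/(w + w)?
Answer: 2769449/64 ≈ 43273.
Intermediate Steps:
B(y, w) = -y/(8*w) (B(y, w) = ((y - 2*y)/(w + w))/4 = ((-y)/((2*w)))/4 = ((-y)*(1/(2*w)))/4 = (-y/(2*w))/4 = -y/(8*w))
B(-115, -40) - 1*(-43273) = -1/8*(-115)/(-40) - 1*(-43273) = -1/8*(-115)*(-1/40) + 43273 = -23/64 + 43273 = 2769449/64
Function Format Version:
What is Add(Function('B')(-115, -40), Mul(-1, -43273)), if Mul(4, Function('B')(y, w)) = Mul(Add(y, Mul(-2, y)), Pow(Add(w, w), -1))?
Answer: Rational(2769449, 64) ≈ 43273.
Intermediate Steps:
Function('B')(y, w) = Mul(Rational(-1, 8), y, Pow(w, -1)) (Function('B')(y, w) = Mul(Rational(1, 4), Mul(Add(y, Mul(-2, y)), Pow(Add(w, w), -1))) = Mul(Rational(1, 4), Mul(Mul(-1, y), Pow(Mul(2, w), -1))) = Mul(Rational(1, 4), Mul(Mul(-1, y), Mul(Rational(1, 2), Pow(w, -1)))) = Mul(Rational(1, 4), Mul(Rational(-1, 2), y, Pow(w, -1))) = Mul(Rational(-1, 8), y, Pow(w, -1)))
Add(Function('B')(-115, -40), Mul(-1, -43273)) = Add(Mul(Rational(-1, 8), -115, Pow(-40, -1)), Mul(-1, -43273)) = Add(Mul(Rational(-1, 8), -115, Rational(-1, 40)), 43273) = Add(Rational(-23, 64), 43273) = Rational(2769449, 64)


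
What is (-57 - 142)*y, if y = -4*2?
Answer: 1592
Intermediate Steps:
y = -8
(-57 - 142)*y = (-57 - 142)*(-8) = -199*(-8) = 1592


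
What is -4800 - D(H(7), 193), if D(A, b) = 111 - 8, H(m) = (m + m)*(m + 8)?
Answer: -4903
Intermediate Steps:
H(m) = 2*m*(8 + m) (H(m) = (2*m)*(8 + m) = 2*m*(8 + m))
D(A, b) = 103
-4800 - D(H(7), 193) = -4800 - 1*103 = -4800 - 103 = -4903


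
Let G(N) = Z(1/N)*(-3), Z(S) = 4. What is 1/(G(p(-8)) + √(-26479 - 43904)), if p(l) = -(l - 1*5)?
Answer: -4/23509 - I*√70383/70527 ≈ -0.00017015 - 0.0037616*I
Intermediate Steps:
p(l) = 5 - l (p(l) = -(l - 5) = -(-5 + l) = 5 - l)
G(N) = -12 (G(N) = 4*(-3) = -12)
1/(G(p(-8)) + √(-26479 - 43904)) = 1/(-12 + √(-26479 - 43904)) = 1/(-12 + √(-70383)) = 1/(-12 + I*√70383)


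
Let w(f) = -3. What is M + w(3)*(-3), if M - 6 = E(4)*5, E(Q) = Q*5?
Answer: 115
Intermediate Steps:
E(Q) = 5*Q
M = 106 (M = 6 + (5*4)*5 = 6 + 20*5 = 6 + 100 = 106)
M + w(3)*(-3) = 106 - 3*(-3) = 106 + 9 = 115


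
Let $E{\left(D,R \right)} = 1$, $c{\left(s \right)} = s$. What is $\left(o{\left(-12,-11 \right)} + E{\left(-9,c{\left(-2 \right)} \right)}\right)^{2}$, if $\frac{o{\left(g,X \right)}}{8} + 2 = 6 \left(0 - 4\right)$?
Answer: $42849$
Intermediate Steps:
$o{\left(g,X \right)} = -208$ ($o{\left(g,X \right)} = -16 + 8 \cdot 6 \left(0 - 4\right) = -16 + 8 \cdot 6 \left(-4\right) = -16 + 8 \left(-24\right) = -16 - 192 = -208$)
$\left(o{\left(-12,-11 \right)} + E{\left(-9,c{\left(-2 \right)} \right)}\right)^{2} = \left(-208 + 1\right)^{2} = \left(-207\right)^{2} = 42849$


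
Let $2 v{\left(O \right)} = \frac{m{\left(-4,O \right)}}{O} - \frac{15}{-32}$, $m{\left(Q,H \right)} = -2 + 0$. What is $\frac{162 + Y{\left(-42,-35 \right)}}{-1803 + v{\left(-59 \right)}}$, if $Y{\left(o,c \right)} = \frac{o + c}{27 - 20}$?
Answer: $- \frac{570176}{6807179} \approx -0.083761$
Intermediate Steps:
$m{\left(Q,H \right)} = -2$
$Y{\left(o,c \right)} = \frac{c}{7} + \frac{o}{7}$ ($Y{\left(o,c \right)} = \frac{c + o}{7} = \left(c + o\right) \frac{1}{7} = \frac{c}{7} + \frac{o}{7}$)
$v{\left(O \right)} = \frac{15}{64} - \frac{1}{O}$ ($v{\left(O \right)} = \frac{- \frac{2}{O} - \frac{15}{-32}}{2} = \frac{- \frac{2}{O} - - \frac{15}{32}}{2} = \frac{- \frac{2}{O} + \frac{15}{32}}{2} = \frac{\frac{15}{32} - \frac{2}{O}}{2} = \frac{15}{64} - \frac{1}{O}$)
$\frac{162 + Y{\left(-42,-35 \right)}}{-1803 + v{\left(-59 \right)}} = \frac{162 + \left(\frac{1}{7} \left(-35\right) + \frac{1}{7} \left(-42\right)\right)}{-1803 + \left(\frac{15}{64} - \frac{1}{-59}\right)} = \frac{162 - 11}{-1803 + \left(\frac{15}{64} - - \frac{1}{59}\right)} = \frac{162 - 11}{-1803 + \left(\frac{15}{64} + \frac{1}{59}\right)} = \frac{151}{-1803 + \frac{949}{3776}} = \frac{151}{- \frac{6807179}{3776}} = 151 \left(- \frac{3776}{6807179}\right) = - \frac{570176}{6807179}$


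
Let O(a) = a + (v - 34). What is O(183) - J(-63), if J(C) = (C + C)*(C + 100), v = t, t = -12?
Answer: 4799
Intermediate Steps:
v = -12
O(a) = -46 + a (O(a) = a + (-12 - 34) = a - 46 = -46 + a)
J(C) = 2*C*(100 + C) (J(C) = (2*C)*(100 + C) = 2*C*(100 + C))
O(183) - J(-63) = (-46 + 183) - 2*(-63)*(100 - 63) = 137 - 2*(-63)*37 = 137 - 1*(-4662) = 137 + 4662 = 4799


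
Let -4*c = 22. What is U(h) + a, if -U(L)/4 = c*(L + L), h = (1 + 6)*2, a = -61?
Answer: 555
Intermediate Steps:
c = -11/2 (c = -1/4*22 = -11/2 ≈ -5.5000)
h = 14 (h = 7*2 = 14)
U(L) = 44*L (U(L) = -(-22)*(L + L) = -(-22)*2*L = -(-44)*L = 44*L)
U(h) + a = 44*14 - 61 = 616 - 61 = 555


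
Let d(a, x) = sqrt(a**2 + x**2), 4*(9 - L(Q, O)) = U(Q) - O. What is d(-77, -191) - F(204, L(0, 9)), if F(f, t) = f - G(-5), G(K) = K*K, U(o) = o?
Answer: -179 + sqrt(42410) ≈ 26.937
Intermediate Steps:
G(K) = K**2
L(Q, O) = 9 - Q/4 + O/4 (L(Q, O) = 9 - (Q - O)/4 = 9 + (-Q/4 + O/4) = 9 - Q/4 + O/4)
F(f, t) = -25 + f (F(f, t) = f - 1*(-5)**2 = f - 1*25 = f - 25 = -25 + f)
d(-77, -191) - F(204, L(0, 9)) = sqrt((-77)**2 + (-191)**2) - (-25 + 204) = sqrt(5929 + 36481) - 1*179 = sqrt(42410) - 179 = -179 + sqrt(42410)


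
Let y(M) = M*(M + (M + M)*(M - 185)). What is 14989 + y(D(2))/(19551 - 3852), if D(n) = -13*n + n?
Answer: 78357373/5233 ≈ 14974.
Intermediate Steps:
D(n) = -12*n
y(M) = M*(M + 2*M*(-185 + M)) (y(M) = M*(M + (2*M)*(-185 + M)) = M*(M + 2*M*(-185 + M)))
14989 + y(D(2))/(19551 - 3852) = 14989 + ((-12*2)²*(-369 + 2*(-12*2)))/(19551 - 3852) = 14989 + ((-24)²*(-369 + 2*(-24)))/15699 = 14989 + (576*(-369 - 48))*(1/15699) = 14989 + (576*(-417))*(1/15699) = 14989 - 240192*1/15699 = 14989 - 80064/5233 = 78357373/5233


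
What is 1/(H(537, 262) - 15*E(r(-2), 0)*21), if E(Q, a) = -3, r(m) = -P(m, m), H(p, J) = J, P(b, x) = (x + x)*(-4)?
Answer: 1/1207 ≈ 0.00082850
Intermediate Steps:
P(b, x) = -8*x (P(b, x) = (2*x)*(-4) = -8*x)
r(m) = 8*m (r(m) = -(-8)*m = 8*m)
1/(H(537, 262) - 15*E(r(-2), 0)*21) = 1/(262 - 15*(-3)*21) = 1/(262 + 45*21) = 1/(262 + 945) = 1/1207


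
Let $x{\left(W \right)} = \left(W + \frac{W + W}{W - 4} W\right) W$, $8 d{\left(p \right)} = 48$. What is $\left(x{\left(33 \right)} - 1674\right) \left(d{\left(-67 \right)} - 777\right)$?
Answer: $- \frac{42334839}{29} \approx -1.4598 \cdot 10^{6}$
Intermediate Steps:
$d{\left(p \right)} = 6$ ($d{\left(p \right)} = \frac{1}{8} \cdot 48 = 6$)
$x{\left(W \right)} = W \left(W + \frac{2 W^{2}}{-4 + W}\right)$ ($x{\left(W \right)} = \left(W + \frac{2 W}{-4 + W} W\right) W = \left(W + \frac{2 W^{2}}{-4 + W}\right) W = W \left(W + \frac{2 W^{2}}{-4 + W}\right)$)
$\left(x{\left(33 \right)} - 1674\right) \left(d{\left(-67 \right)} - 777\right) = \left(\frac{33^{2} \left(-4 + 3 \cdot 33\right)}{-4 + 33} - 1674\right) \left(6 - 777\right) = \left(\frac{1089 \left(-4 + 99\right)}{29} - 1674\right) \left(-771\right) = \left(1089 \cdot \frac{1}{29} \cdot 95 - 1674\right) \left(-771\right) = \left(\frac{103455}{29} - 1674\right) \left(-771\right) = \frac{54909}{29} \left(-771\right) = - \frac{42334839}{29}$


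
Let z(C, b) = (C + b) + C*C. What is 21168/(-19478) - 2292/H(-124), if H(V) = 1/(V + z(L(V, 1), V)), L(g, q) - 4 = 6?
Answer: 3080396160/9739 ≈ 3.1630e+5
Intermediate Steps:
L(g, q) = 10 (L(g, q) = 4 + 6 = 10)
z(C, b) = C + b + C**2 (z(C, b) = (C + b) + C**2 = C + b + C**2)
H(V) = 1/(110 + 2*V) (H(V) = 1/(V + (10 + V + 10**2)) = 1/(V + (10 + V + 100)) = 1/(V + (110 + V)) = 1/(110 + 2*V))
21168/(-19478) - 2292/H(-124) = 21168/(-19478) - 2292/(1/(2*(55 - 124))) = 21168*(-1/19478) - 2292/((1/2)/(-69)) = -10584/9739 - 2292/((1/2)*(-1/69)) = -10584/9739 - 2292/(-1/138) = -10584/9739 - 2292*(-138) = -10584/9739 + 316296 = 3080396160/9739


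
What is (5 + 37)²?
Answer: 1764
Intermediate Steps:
(5 + 37)² = 42² = 1764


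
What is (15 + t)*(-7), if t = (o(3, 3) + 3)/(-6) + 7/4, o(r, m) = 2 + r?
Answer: -1295/12 ≈ -107.92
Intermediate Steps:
t = 5/12 (t = ((2 + 3) + 3)/(-6) + 7/4 = (5 + 3)*(-⅙) + 7*(¼) = 8*(-⅙) + 7/4 = -4/3 + 7/4 = 5/12 ≈ 0.41667)
(15 + t)*(-7) = (15 + 5/12)*(-7) = (185/12)*(-7) = -1295/12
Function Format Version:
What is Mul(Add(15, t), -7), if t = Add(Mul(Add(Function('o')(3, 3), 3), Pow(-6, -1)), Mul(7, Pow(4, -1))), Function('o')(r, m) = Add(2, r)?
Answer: Rational(-1295, 12) ≈ -107.92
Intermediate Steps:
t = Rational(5, 12) (t = Add(Mul(Add(Add(2, 3), 3), Pow(-6, -1)), Mul(7, Pow(4, -1))) = Add(Mul(Add(5, 3), Rational(-1, 6)), Mul(7, Rational(1, 4))) = Add(Mul(8, Rational(-1, 6)), Rational(7, 4)) = Add(Rational(-4, 3), Rational(7, 4)) = Rational(5, 12) ≈ 0.41667)
Mul(Add(15, t), -7) = Mul(Add(15, Rational(5, 12)), -7) = Mul(Rational(185, 12), -7) = Rational(-1295, 12)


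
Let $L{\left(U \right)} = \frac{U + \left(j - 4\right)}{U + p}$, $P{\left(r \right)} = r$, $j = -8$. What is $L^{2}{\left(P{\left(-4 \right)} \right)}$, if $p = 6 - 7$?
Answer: $\frac{256}{25} \approx 10.24$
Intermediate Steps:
$p = -1$
$L{\left(U \right)} = \frac{-12 + U}{-1 + U}$ ($L{\left(U \right)} = \frac{U - 12}{U - 1} = \frac{U - 12}{-1 + U} = \frac{-12 + U}{-1 + U}$)
$L^{2}{\left(P{\left(-4 \right)} \right)} = \left(\frac{-12 - 4}{-1 - 4}\right)^{2} = \left(\frac{1}{-5} \left(-16\right)\right)^{2} = \left(\left(- \frac{1}{5}\right) \left(-16\right)\right)^{2} = \left(\frac{16}{5}\right)^{2} = \frac{256}{25}$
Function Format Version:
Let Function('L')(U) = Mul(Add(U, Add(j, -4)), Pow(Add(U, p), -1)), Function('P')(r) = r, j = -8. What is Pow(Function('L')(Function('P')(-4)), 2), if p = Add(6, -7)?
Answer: Rational(256, 25) ≈ 10.240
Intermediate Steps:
p = -1
Function('L')(U) = Mul(Pow(Add(-1, U), -1), Add(-12, U)) (Function('L')(U) = Mul(Add(U, Add(-8, -4)), Pow(Add(U, -1), -1)) = Mul(Add(U, -12), Pow(Add(-1, U), -1)) = Mul(Add(-12, U), Pow(Add(-1, U), -1)) = Mul(Pow(Add(-1, U), -1), Add(-12, U)))
Pow(Function('L')(Function('P')(-4)), 2) = Pow(Mul(Pow(Add(-1, -4), -1), Add(-12, -4)), 2) = Pow(Mul(Pow(-5, -1), -16), 2) = Pow(Mul(Rational(-1, 5), -16), 2) = Pow(Rational(16, 5), 2) = Rational(256, 25)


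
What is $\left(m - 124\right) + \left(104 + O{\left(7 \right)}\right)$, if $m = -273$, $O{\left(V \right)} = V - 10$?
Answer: $-296$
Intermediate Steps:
$O{\left(V \right)} = -10 + V$
$\left(m - 124\right) + \left(104 + O{\left(7 \right)}\right) = \left(-273 - 124\right) + \left(104 + \left(-10 + 7\right)\right) = -397 + \left(104 - 3\right) = -397 + 101 = -296$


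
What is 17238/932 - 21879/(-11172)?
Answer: 17747847/867692 ≈ 20.454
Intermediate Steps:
17238/932 - 21879/(-11172) = 17238*(1/932) - 21879*(-1/11172) = 8619/466 + 7293/3724 = 17747847/867692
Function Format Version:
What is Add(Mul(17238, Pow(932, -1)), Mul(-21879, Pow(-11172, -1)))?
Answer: Rational(17747847, 867692) ≈ 20.454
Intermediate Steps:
Add(Mul(17238, Pow(932, -1)), Mul(-21879, Pow(-11172, -1))) = Add(Mul(17238, Rational(1, 932)), Mul(-21879, Rational(-1, 11172))) = Add(Rational(8619, 466), Rational(7293, 3724)) = Rational(17747847, 867692)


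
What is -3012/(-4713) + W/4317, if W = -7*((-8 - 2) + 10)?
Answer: 1004/1571 ≈ 0.63908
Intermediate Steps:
W = 0 (W = -7*(-10 + 10) = -7*0 = 0)
-3012/(-4713) + W/4317 = -3012/(-4713) + 0/4317 = -3012*(-1/4713) + 0*(1/4317) = 1004/1571 + 0 = 1004/1571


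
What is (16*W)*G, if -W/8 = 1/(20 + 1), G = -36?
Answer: 1536/7 ≈ 219.43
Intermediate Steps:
W = -8/21 (W = -8/(20 + 1) = -8/21 ≈ -0.38095)
(16*W)*G = (16*(-8/21))*(-36) = -128/21*(-36) = 1536/7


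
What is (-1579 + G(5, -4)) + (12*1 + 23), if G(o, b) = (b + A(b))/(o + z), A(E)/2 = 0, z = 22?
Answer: -41692/27 ≈ -1544.1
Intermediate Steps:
A(E) = 0 (A(E) = 2*0 = 0)
G(o, b) = b/(22 + o) (G(o, b) = (b + 0)/(o + 22) = b/(22 + o))
(-1579 + G(5, -4)) + (12*1 + 23) = (-1579 - 4/(22 + 5)) + (12*1 + 23) = (-1579 - 4/27) + (12 + 23) = (-1579 - 4*1/27) + 35 = (-1579 - 4/27) + 35 = -42637/27 + 35 = -41692/27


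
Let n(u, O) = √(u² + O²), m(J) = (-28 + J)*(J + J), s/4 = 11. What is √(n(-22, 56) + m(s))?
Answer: √(1408 + 2*√905) ≈ 38.317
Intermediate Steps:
s = 44 (s = 4*11 = 44)
m(J) = 2*J*(-28 + J) (m(J) = (-28 + J)*(2*J) = 2*J*(-28 + J))
n(u, O) = √(O² + u²)
√(n(-22, 56) + m(s)) = √(√(56² + (-22)²) + 2*44*(-28 + 44)) = √(√(3136 + 484) + 2*44*16) = √(√3620 + 1408) = √(2*√905 + 1408) = √(1408 + 2*√905)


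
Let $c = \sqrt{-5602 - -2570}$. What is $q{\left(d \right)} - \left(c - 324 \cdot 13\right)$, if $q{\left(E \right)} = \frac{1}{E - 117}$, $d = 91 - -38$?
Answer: $\frac{50545}{12} - 2 i \sqrt{758} \approx 4212.1 - 55.064 i$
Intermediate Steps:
$c = 2 i \sqrt{758}$ ($c = \sqrt{-5602 + 2570} = \sqrt{-3032} = 2 i \sqrt{758} \approx 55.064 i$)
$d = 129$ ($d = 91 + 38 = 129$)
$q{\left(E \right)} = \frac{1}{-117 + E}$
$q{\left(d \right)} - \left(c - 324 \cdot 13\right) = \frac{1}{-117 + 129} - \left(2 i \sqrt{758} - 324 \cdot 13\right) = \frac{1}{12} - \left(2 i \sqrt{758} - 4212\right) = \frac{1}{12} - \left(-4212 + 2 i \sqrt{758}\right) = \frac{1}{12} + \left(4212 - 2 i \sqrt{758}\right) = \frac{50545}{12} - 2 i \sqrt{758}$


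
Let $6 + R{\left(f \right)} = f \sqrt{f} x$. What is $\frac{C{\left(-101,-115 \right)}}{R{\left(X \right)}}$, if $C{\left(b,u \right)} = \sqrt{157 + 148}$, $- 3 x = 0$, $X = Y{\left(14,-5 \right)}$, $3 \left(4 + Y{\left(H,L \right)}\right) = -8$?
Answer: $- \frac{\sqrt{305}}{6} \approx -2.9107$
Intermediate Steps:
$Y{\left(H,L \right)} = - \frac{20}{3}$ ($Y{\left(H,L \right)} = -4 + \frac{1}{3} \left(-8\right) = -4 - \frac{8}{3} = - \frac{20}{3}$)
$X = - \frac{20}{3} \approx -6.6667$
$x = 0$ ($x = \left(- \frac{1}{3}\right) 0 = 0$)
$C{\left(b,u \right)} = \sqrt{305}$
$R{\left(f \right)} = -6$ ($R{\left(f \right)} = -6 + f \sqrt{f} 0 = -6 + f^{\frac{3}{2}} \cdot 0 = -6 + 0 = -6$)
$\frac{C{\left(-101,-115 \right)}}{R{\left(X \right)}} = \frac{\sqrt{305}}{-6} = \sqrt{305} \left(- \frac{1}{6}\right) = - \frac{\sqrt{305}}{6}$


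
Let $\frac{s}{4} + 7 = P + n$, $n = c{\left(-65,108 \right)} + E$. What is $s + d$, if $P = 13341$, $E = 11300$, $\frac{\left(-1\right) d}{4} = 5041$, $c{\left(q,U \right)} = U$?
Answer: $78804$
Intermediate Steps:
$d = -20164$ ($d = \left(-4\right) 5041 = -20164$)
$n = 11408$ ($n = 108 + 11300 = 11408$)
$s = 98968$ ($s = -28 + 4 \left(13341 + 11408\right) = -28 + 4 \cdot 24749 = -28 + 98996 = 98968$)
$s + d = 98968 - 20164 = 78804$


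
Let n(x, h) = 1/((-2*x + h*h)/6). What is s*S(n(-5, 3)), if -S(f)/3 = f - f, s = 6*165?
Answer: 0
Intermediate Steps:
n(x, h) = 1/(-x/3 + h²/6) (n(x, h) = 1/((-2*x + h²)*(⅙)) = 1/((h² - 2*x)*(⅙)) = 1/(-x/3 + h²/6))
s = 990
S(f) = 0 (S(f) = -3*(f - f) = -3*0 = 0)
s*S(n(-5, 3)) = 990*0 = 0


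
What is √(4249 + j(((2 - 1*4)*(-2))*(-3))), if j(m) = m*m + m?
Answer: √4381 ≈ 66.189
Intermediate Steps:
j(m) = m + m² (j(m) = m² + m = m + m²)
√(4249 + j(((2 - 1*4)*(-2))*(-3))) = √(4249 + (((2 - 1*4)*(-2))*(-3))*(1 + ((2 - 1*4)*(-2))*(-3))) = √(4249 + (((2 - 4)*(-2))*(-3))*(1 + ((2 - 4)*(-2))*(-3))) = √(4249 + (-2*(-2)*(-3))*(1 - 2*(-2)*(-3))) = √(4249 + (4*(-3))*(1 + 4*(-3))) = √(4249 - 12*(1 - 12)) = √(4249 - 12*(-11)) = √(4249 + 132) = √4381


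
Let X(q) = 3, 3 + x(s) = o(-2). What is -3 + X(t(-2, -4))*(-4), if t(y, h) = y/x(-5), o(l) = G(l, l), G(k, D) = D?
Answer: -15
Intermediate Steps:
o(l) = l
x(s) = -5 (x(s) = -3 - 2 = -5)
t(y, h) = -y/5 (t(y, h) = y/(-5) = y*(-⅕) = -y/5)
-3 + X(t(-2, -4))*(-4) = -3 + 3*(-4) = -3 - 12 = -15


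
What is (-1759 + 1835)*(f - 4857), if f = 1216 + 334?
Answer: -251332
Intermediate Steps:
f = 1550
(-1759 + 1835)*(f - 4857) = (-1759 + 1835)*(1550 - 4857) = 76*(-3307) = -251332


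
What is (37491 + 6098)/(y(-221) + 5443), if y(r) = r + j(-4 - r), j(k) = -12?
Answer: 43589/5210 ≈ 8.3664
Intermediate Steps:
y(r) = -12 + r (y(r) = r - 12 = -12 + r)
(37491 + 6098)/(y(-221) + 5443) = (37491 + 6098)/((-12 - 221) + 5443) = 43589/(-233 + 5443) = 43589/5210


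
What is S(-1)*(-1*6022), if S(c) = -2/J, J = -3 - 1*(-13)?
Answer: 6022/5 ≈ 1204.4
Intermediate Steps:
J = 10 (J = -3 + 13 = 10)
S(c) = -⅕ (S(c) = -2/10 = -2*⅒ = -⅕)
S(-1)*(-1*6022) = -(-1)*6022/5 = -⅕*(-6022) = 6022/5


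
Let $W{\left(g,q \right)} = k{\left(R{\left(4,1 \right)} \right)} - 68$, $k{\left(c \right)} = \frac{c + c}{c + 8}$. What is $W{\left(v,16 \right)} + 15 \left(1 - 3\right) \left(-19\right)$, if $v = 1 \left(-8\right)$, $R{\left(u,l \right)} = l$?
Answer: $\frac{4520}{9} \approx 502.22$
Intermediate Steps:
$v = -8$
$k{\left(c \right)} = \frac{2 c}{8 + c}$
$W{\left(g,q \right)} = - \frac{610}{9}$ ($W{\left(g,q \right)} = 2 \cdot 1 \frac{1}{8 + 1} - 68 = 2 \cdot 1 \cdot \frac{1}{9} - 68 = \frac{2}{9} - 68 = - \frac{610}{9}$)
$W{\left(v,16 \right)} + 15 \left(1 - 3\right) \left(-19\right) = - \frac{610}{9} + 15 \left(1 - 3\right) \left(-19\right) = - \frac{610}{9} + 15 \left(-2\right) \left(-19\right) = - \frac{610}{9} - -570 = - \frac{610}{9} + 570 = \frac{4520}{9}$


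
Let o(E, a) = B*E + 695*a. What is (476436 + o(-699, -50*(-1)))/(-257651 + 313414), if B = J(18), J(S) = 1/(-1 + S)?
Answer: 8689463/947971 ≈ 9.1664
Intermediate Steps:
B = 1/17 (B = 1/(-1 + 18) = 1/17 ≈ 0.058824)
o(E, a) = 695*a + E/17 (o(E, a) = E/17 + 695*a = 695*a + E/17)
(476436 + o(-699, -50*(-1)))/(-257651 + 313414) = (476436 + (695*(-50*(-1)) + (1/17)*(-699)))/(-257651 + 313414) = (476436 + (695*50 - 699/17))/55763 = (476436 + (34750 - 699/17))*(1/55763) = (476436 + 590051/17)*(1/55763) = (8689463/17)*(1/55763) = 8689463/947971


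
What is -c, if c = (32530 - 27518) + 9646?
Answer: -14658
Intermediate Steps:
c = 14658 (c = 5012 + 9646 = 14658)
-c = -1*14658 = -14658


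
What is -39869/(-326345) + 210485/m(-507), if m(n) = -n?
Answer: 68710940908/165456915 ≈ 415.28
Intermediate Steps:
-39869/(-326345) + 210485/m(-507) = -39869/(-326345) + 210485/((-1*(-507))) = -39869*(-1/326345) + 210485/507 = 39869/326345 + 210485*(1/507) = 39869/326345 + 210485/507 = 68710940908/165456915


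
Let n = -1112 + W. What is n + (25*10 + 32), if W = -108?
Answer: -938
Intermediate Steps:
n = -1220 (n = -1112 - 108 = -1220)
n + (25*10 + 32) = -1220 + (25*10 + 32) = -1220 + (250 + 32) = -1220 + 282 = -938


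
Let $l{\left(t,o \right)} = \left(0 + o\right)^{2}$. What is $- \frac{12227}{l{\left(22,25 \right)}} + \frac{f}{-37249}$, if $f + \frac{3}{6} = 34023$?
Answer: $- \frac{953415171}{46561250} \approx -20.477$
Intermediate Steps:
$f = \frac{68045}{2}$ ($f = - \frac{1}{2} + 34023 = \frac{68045}{2} \approx 34023.0$)
$l{\left(t,o \right)} = o^{2}$
$- \frac{12227}{l{\left(22,25 \right)}} + \frac{f}{-37249} = - \frac{12227}{25^{2}} + \frac{68045}{2 \left(-37249\right)} = - \frac{12227}{625} + \frac{68045}{2} \left(- \frac{1}{37249}\right) = \left(-12227\right) \frac{1}{625} - \frac{68045}{74498} = - \frac{12227}{625} - \frac{68045}{74498} = - \frac{953415171}{46561250}$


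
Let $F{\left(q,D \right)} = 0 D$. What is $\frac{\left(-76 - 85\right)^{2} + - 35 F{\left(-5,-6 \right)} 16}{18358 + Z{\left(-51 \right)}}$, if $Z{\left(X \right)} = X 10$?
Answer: $\frac{1127}{776} \approx 1.4523$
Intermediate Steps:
$Z{\left(X \right)} = 10 X$
$F{\left(q,D \right)} = 0$
$\frac{\left(-76 - 85\right)^{2} + - 35 F{\left(-5,-6 \right)} 16}{18358 + Z{\left(-51 \right)}} = \frac{\left(-76 - 85\right)^{2} + \left(-35\right) 0 \cdot 16}{18358 + 10 \left(-51\right)} = \frac{\left(-161\right)^{2} + 0 \cdot 16}{18358 - 510} = \frac{25921 + 0}{17848} = 25921 \cdot \frac{1}{17848} = \frac{1127}{776}$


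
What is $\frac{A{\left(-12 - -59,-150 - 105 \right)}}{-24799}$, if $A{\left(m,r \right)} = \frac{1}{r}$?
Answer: $\frac{1}{6323745} \approx 1.5813 \cdot 10^{-7}$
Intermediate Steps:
$\frac{A{\left(-12 - -59,-150 - 105 \right)}}{-24799} = \frac{1}{\left(-150 - 105\right) \left(-24799\right)} = \frac{1}{-150 - 105} \left(- \frac{1}{24799}\right) = \frac{1}{-255} \left(- \frac{1}{24799}\right) = \left(- \frac{1}{255}\right) \left(- \frac{1}{24799}\right) = \frac{1}{6323745}$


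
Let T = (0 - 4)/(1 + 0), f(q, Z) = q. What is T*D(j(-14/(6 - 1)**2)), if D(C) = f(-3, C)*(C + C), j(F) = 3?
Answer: 72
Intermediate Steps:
D(C) = -6*C (D(C) = -3*(C + C) = -6*C)
T = -4 (T = -4/1 = -4*1 = -4)
T*D(j(-14/(6 - 1)**2)) = -(-24)*3 = -4*(-18) = 72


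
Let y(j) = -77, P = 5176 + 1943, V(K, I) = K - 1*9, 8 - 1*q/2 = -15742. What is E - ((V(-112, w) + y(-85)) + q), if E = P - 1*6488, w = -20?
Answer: -30671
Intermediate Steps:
q = 31500 (q = 16 - 2*(-15742) = 16 + 31484 = 31500)
V(K, I) = -9 + K (V(K, I) = K - 9 = -9 + K)
P = 7119
E = 631 (E = 7119 - 1*6488 = 7119 - 6488 = 631)
E - ((V(-112, w) + y(-85)) + q) = 631 - (((-9 - 112) - 77) + 31500) = 631 - ((-121 - 77) + 31500) = 631 - (-198 + 31500) = 631 - 1*31302 = 631 - 31302 = -30671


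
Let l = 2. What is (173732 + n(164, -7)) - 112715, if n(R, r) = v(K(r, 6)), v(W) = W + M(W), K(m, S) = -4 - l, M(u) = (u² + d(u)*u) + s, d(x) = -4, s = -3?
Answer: 61068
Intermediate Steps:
M(u) = -3 + u² - 4*u (M(u) = (u² - 4*u) - 3 = -3 + u² - 4*u)
K(m, S) = -6 (K(m, S) = -4 - 1*2 = -4 - 2 = -6)
v(W) = -3 + W² - 3*W (v(W) = W + (-3 + W² - 4*W) = -3 + W² - 3*W)
n(R, r) = 51 (n(R, r) = -3 + (-6)² - 3*(-6) = -3 + 36 + 18 = 51)
(173732 + n(164, -7)) - 112715 = (173732 + 51) - 112715 = 173783 - 112715 = 61068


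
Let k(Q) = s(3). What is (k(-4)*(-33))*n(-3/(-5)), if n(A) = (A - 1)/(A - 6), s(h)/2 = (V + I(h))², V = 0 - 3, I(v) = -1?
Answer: -704/9 ≈ -78.222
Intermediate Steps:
V = -3
s(h) = 32 (s(h) = 2*(-3 - 1)² = 2*(-4)² = 2*16 = 32)
k(Q) = 32
n(A) = (-1 + A)/(-6 + A)
(k(-4)*(-33))*n(-3/(-5)) = (32*(-33))*((-1 - 3/(-5))/(-6 - 3/(-5))) = -1056*(-1 - 3*(-⅕))/(-6 - 3*(-⅕)) = -1056*(-1 + ⅗)/(-6 + ⅗) = -1056*(-2)/((-27/5)*5) = -(-1760)*(-2)/(9*5) = -1056*2/27 = -704/9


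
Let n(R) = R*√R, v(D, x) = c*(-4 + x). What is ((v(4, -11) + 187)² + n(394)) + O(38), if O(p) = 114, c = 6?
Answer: 9523 + 394*√394 ≈ 17344.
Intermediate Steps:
v(D, x) = -24 + 6*x (v(D, x) = 6*(-4 + x) = -24 + 6*x)
n(R) = R^(3/2)
((v(4, -11) + 187)² + n(394)) + O(38) = (((-24 + 6*(-11)) + 187)² + 394^(3/2)) + 114 = (((-24 - 66) + 187)² + 394*√394) + 114 = ((-90 + 187)² + 394*√394) + 114 = (97² + 394*√394) + 114 = (9409 + 394*√394) + 114 = 9523 + 394*√394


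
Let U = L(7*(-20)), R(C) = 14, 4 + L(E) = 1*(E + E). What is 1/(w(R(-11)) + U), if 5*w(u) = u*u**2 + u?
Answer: 5/1338 ≈ 0.0037369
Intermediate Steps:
L(E) = -4 + 2*E (L(E) = -4 + 1*(E + E) = -4 + 1*(2*E) = -4 + 2*E)
w(u) = u/5 + u**3/5 (w(u) = (u*u**2 + u)/5 = (u**3 + u)/5 = (u + u**3)/5 = u/5 + u**3/5)
U = -284 (U = -4 + 2*(7*(-20)) = -4 + 2*(-140) = -4 - 280 = -284)
1/(w(R(-11)) + U) = 1/((1/5)*14*(1 + 14**2) - 284) = 1/((1/5)*14*(1 + 196) - 284) = 1/((1/5)*14*197 - 284) = 1/(2758/5 - 284) = 1/(1338/5) = 5/1338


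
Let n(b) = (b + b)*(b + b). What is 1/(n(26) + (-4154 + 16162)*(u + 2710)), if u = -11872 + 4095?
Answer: -1/60841832 ≈ -1.6436e-8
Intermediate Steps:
u = -7777
n(b) = 4*b² (n(b) = (2*b)*(2*b) = 4*b²)
1/(n(26) + (-4154 + 16162)*(u + 2710)) = 1/(4*26² + (-4154 + 16162)*(-7777 + 2710)) = 1/(4*676 + 12008*(-5067)) = 1/(2704 - 60844536) = 1/(-60841832) = -1/60841832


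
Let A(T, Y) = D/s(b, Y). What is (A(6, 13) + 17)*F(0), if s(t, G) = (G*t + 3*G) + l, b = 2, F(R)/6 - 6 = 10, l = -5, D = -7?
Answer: 8104/5 ≈ 1620.8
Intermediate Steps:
F(R) = 96 (F(R) = 36 + 6*10 = 36 + 60 = 96)
s(t, G) = -5 + 3*G + G*t (s(t, G) = (G*t + 3*G) - 5 = (3*G + G*t) - 5 = -5 + 3*G + G*t)
A(T, Y) = -7/(-5 + 5*Y) (A(T, Y) = -7/(-5 + 3*Y + Y*2) = -7/(-5 + 3*Y + 2*Y) = -7/(-5 + 5*Y))
(A(6, 13) + 17)*F(0) = (-7/(-5 + 5*13) + 17)*96 = (-7/(-5 + 65) + 17)*96 = (-7/60 + 17)*96 = (1013/60)*96 = 8104/5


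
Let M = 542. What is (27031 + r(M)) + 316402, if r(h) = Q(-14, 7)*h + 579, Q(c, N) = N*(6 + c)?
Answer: 313660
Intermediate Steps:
r(h) = 579 - 56*h (r(h) = (7*(6 - 14))*h + 579 = (7*(-8))*h + 579 = -56*h + 579 = 579 - 56*h)
(27031 + r(M)) + 316402 = (27031 + (579 - 56*542)) + 316402 = (27031 + (579 - 30352)) + 316402 = (27031 - 29773) + 316402 = -2742 + 316402 = 313660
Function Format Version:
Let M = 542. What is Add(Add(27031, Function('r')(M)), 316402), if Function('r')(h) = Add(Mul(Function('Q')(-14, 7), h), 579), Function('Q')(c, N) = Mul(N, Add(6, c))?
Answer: 313660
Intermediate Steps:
Function('r')(h) = Add(579, Mul(-56, h)) (Function('r')(h) = Add(Mul(Mul(7, Add(6, -14)), h), 579) = Add(Mul(Mul(7, -8), h), 579) = Add(Mul(-56, h), 579) = Add(579, Mul(-56, h)))
Add(Add(27031, Function('r')(M)), 316402) = Add(Add(27031, Add(579, Mul(-56, 542))), 316402) = Add(Add(27031, Add(579, -30352)), 316402) = Add(Add(27031, -29773), 316402) = Add(-2742, 316402) = 313660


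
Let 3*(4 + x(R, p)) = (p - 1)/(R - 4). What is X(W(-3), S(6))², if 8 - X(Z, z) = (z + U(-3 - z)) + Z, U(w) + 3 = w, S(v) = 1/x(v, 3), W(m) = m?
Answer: 289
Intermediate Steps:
x(R, p) = -4 + (-1 + p)/(3*(-4 + R)) (x(R, p) = -4 + ((p - 1)/(R - 4))/3 = -4 + ((-1 + p)/(-4 + R))/3 = -4 + (-1 + p)/(3*(-4 + R)))
S(v) = 3*(-4 + v)/(50 - 12*v) (S(v) = 1/((47 + 3 - 12*v)/(3*(-4 + v))) = 1/((50 - 12*v)/(3*(-4 + v))) = 3*(-4 + v)/(50 - 12*v))
U(w) = -3 + w
X(Z, z) = 14 - Z (X(Z, z) = 8 - ((z + (-3 + (-3 - z))) + Z) = 8 - ((z + (-6 - z)) + Z) = 8 - (-6 + Z) = 8 + (6 - Z) = 14 - Z)
X(W(-3), S(6))² = (14 - 1*(-3))² = (14 + 3)² = 17² = 289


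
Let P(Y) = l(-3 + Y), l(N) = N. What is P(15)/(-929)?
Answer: -12/929 ≈ -0.012917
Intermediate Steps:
P(Y) = -3 + Y
P(15)/(-929) = (-3 + 15)/(-929) = 12*(-1/929) = -12/929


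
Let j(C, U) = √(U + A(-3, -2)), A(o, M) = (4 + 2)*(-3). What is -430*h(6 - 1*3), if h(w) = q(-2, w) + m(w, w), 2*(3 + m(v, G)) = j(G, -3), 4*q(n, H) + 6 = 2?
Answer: 1720 - 215*I*√21 ≈ 1720.0 - 985.25*I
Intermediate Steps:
q(n, H) = -1 (q(n, H) = -3/2 + (¼)*2 = -3/2 + ½ = -1)
A(o, M) = -18 (A(o, M) = 6*(-3) = -18)
j(C, U) = √(-18 + U) (j(C, U) = √(U - 18) = √(-18 + U))
m(v, G) = -3 + I*√21/2 (m(v, G) = -3 + √(-18 - 3)/2 = -3 + √(-21)/2 = -3 + (I*√21)/2 = -3 + I*√21/2)
h(w) = -4 + I*√21/2 (h(w) = -1 + (-3 + I*√21/2) = -4 + I*√21/2)
-430*h(6 - 1*3) = -430*(-4 + I*√21/2) = 1720 - 215*I*√21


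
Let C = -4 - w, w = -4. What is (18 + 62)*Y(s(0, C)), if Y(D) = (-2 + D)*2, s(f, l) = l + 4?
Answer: 320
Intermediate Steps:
C = 0 (C = -4 - 1*(-4) = -4 + 4 = 0)
s(f, l) = 4 + l
Y(D) = -4 + 2*D
(18 + 62)*Y(s(0, C)) = (18 + 62)*(-4 + 2*(4 + 0)) = 80*(-4 + 2*4) = 80*(-4 + 8) = 80*4 = 320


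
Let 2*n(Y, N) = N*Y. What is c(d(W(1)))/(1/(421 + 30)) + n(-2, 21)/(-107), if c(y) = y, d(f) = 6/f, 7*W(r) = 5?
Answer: 2026899/535 ≈ 3788.6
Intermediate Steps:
n(Y, N) = N*Y/2 (n(Y, N) = (N*Y)/2 = N*Y/2)
W(r) = 5/7 (W(r) = (1/7)*5 = 5/7)
c(d(W(1)))/(1/(421 + 30)) + n(-2, 21)/(-107) = (6/(5/7))/(1/(421 + 30)) + ((1/2)*21*(-2))/(-107) = (6*(7/5))/(1/451) - 21*(-1/107) = 42/(5*(1/451)) + 21/107 = (42/5)*451 + 21/107 = 18942/5 + 21/107 = 2026899/535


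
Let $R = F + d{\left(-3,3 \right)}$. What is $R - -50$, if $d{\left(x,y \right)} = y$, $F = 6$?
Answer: $59$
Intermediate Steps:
$R = 9$ ($R = 6 + 3 = 9$)
$R - -50 = 9 - -50 = 9 + 50 = 59$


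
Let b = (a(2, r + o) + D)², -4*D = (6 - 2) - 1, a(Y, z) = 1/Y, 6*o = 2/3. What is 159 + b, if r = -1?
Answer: 2545/16 ≈ 159.06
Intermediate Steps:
o = ⅑ (o = (2/3)/6 = (2*(⅓))/6 = (⅙)*(⅔) = ⅑ ≈ 0.11111)
a(Y, z) = 1/Y
D = -¾ (D = -((6 - 2) - 1)/4 = -(4 - 1)/4 = -¼*3 = -¾ ≈ -0.75000)
b = 1/16 (b = (1/2 - ¾)² = (½ - ¾)² = (-¼)² = 1/16 ≈ 0.062500)
159 + b = 159 + 1/16 = 2545/16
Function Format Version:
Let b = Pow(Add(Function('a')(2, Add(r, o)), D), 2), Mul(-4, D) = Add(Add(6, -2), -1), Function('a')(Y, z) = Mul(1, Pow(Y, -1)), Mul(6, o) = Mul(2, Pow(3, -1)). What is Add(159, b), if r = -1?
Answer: Rational(2545, 16) ≈ 159.06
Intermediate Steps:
o = Rational(1, 9) (o = Mul(Rational(1, 6), Mul(2, Pow(3, -1))) = Mul(Rational(1, 6), Mul(2, Rational(1, 3))) = Mul(Rational(1, 6), Rational(2, 3)) = Rational(1, 9) ≈ 0.11111)
Function('a')(Y, z) = Pow(Y, -1)
D = Rational(-3, 4) (D = Mul(Rational(-1, 4), Add(Add(6, -2), -1)) = Mul(Rational(-1, 4), Add(4, -1)) = Mul(Rational(-1, 4), 3) = Rational(-3, 4) ≈ -0.75000)
b = Rational(1, 16) (b = Pow(Add(Pow(2, -1), Rational(-3, 4)), 2) = Pow(Add(Rational(1, 2), Rational(-3, 4)), 2) = Pow(Rational(-1, 4), 2) = Rational(1, 16) ≈ 0.062500)
Add(159, b) = Add(159, Rational(1, 16)) = Rational(2545, 16)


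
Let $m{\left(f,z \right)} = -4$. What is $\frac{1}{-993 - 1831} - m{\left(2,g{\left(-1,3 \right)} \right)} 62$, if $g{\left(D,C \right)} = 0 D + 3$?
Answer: $\frac{700351}{2824} \approx 248.0$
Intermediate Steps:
$g{\left(D,C \right)} = 3$ ($g{\left(D,C \right)} = 0 + 3 = 3$)
$\frac{1}{-993 - 1831} - m{\left(2,g{\left(-1,3 \right)} \right)} 62 = \frac{1}{-993 - 1831} - \left(-4\right) 62 = \frac{1}{-2824} - -248 = - \frac{1}{2824} + 248 = \frac{700351}{2824}$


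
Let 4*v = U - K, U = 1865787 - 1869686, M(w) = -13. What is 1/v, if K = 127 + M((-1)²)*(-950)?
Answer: -1/4094 ≈ -0.00024426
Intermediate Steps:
K = 12477 (K = 127 - 13*(-950) = 127 + 12350 = 12477)
U = -3899
v = -4094 (v = (-3899 - 1*12477)/4 = (-3899 - 12477)/4 = (¼)*(-16376) = -4094)
1/v = 1/(-4094) = -1/4094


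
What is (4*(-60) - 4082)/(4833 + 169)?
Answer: -2161/2501 ≈ -0.86405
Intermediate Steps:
(4*(-60) - 4082)/(4833 + 169) = (-240 - 4082)/5002 = -4322*1/5002 = -2161/2501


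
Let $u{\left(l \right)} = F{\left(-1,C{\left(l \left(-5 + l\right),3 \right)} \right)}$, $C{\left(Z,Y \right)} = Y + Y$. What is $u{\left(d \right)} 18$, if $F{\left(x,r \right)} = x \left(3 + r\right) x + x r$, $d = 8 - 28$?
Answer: $54$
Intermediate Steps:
$d = -20$ ($d = 8 - 28 = -20$)
$C{\left(Z,Y \right)} = 2 Y$
$F{\left(x,r \right)} = r x + x^{2} \left(3 + r\right)$ ($F{\left(x,r \right)} = x^{2} \left(3 + r\right) + r x = r x + x^{2} \left(3 + r\right)$)
$u{\left(l \right)} = 3$ ($u{\left(l \right)} = - (2 \cdot 3 + 3 \left(-1\right) + 2 \cdot 3 \left(-1\right)) = - (6 - 3 + 6 \left(-1\right)) = - (6 - 3 - 6) = \left(-1\right) \left(-3\right) = 3$)
$u{\left(d \right)} 18 = 3 \cdot 18 = 54$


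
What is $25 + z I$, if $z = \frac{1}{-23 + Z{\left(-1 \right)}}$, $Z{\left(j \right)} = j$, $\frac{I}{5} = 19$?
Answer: $\frac{505}{24} \approx 21.042$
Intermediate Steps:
$I = 95$ ($I = 5 \cdot 19 = 95$)
$z = - \frac{1}{24}$ ($z = \frac{1}{-23 - 1} = \frac{1}{-24} = - \frac{1}{24} \approx -0.041667$)
$25 + z I = 25 - \frac{95}{24} = \frac{505}{24}$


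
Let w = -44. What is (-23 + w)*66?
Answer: -4422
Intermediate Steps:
(-23 + w)*66 = (-23 - 44)*66 = -67*66 = -4422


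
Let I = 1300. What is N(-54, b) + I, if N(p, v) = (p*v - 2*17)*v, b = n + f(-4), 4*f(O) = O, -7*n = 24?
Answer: 19184/49 ≈ 391.51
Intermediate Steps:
n = -24/7 (n = -⅐*24 = -24/7 ≈ -3.4286)
f(O) = O/4
b = -31/7 (b = -24/7 + (¼)*(-4) = -24/7 - 1 = -31/7 ≈ -4.4286)
N(p, v) = v*(-34 + p*v) (N(p, v) = (p*v - 34)*v = (-34 + p*v)*v = v*(-34 + p*v))
N(-54, b) + I = -31*(-34 - 54*(-31/7))/7 + 1300 = -31*(-34 + 1674/7)/7 + 1300 = -31/7*1436/7 + 1300 = -44516/49 + 1300 = 19184/49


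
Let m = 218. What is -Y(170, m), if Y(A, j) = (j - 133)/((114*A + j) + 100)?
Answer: -85/19698 ≈ -0.0043152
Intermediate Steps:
Y(A, j) = (-133 + j)/(100 + j + 114*A) (Y(A, j) = (-133 + j)/((j + 114*A) + 100) = (-133 + j)/(100 + j + 114*A))
-Y(170, m) = -(-133 + 218)/(100 + 218 + 114*170) = -85/(100 + 218 + 19380) = -85/19698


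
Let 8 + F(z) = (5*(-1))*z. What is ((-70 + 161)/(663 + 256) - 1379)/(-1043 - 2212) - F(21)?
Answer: 9693977/85467 ≈ 113.42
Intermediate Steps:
F(z) = -8 - 5*z (F(z) = -8 + (5*(-1))*z = -8 - 5*z)
((-70 + 161)/(663 + 256) - 1379)/(-1043 - 2212) - F(21) = ((-70 + 161)/(663 + 256) - 1379)/(-1043 - 2212) - (-8 - 5*21) = (91/919 - 1379)/(-3255) - (-8 - 105) = (91*(1/919) - 1379)*(-1/3255) - 1*(-113) = (91/919 - 1379)*(-1/3255) + 113 = -1267210/919*(-1/3255) + 113 = 36206/85467 + 113 = 9693977/85467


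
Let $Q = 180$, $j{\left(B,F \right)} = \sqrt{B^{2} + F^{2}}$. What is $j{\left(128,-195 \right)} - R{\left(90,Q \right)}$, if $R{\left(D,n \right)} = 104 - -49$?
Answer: $-153 + \sqrt{54409} \approx 80.257$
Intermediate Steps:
$R{\left(D,n \right)} = 153$ ($R{\left(D,n \right)} = 104 + 49 = 153$)
$j{\left(128,-195 \right)} - R{\left(90,Q \right)} = \sqrt{128^{2} + \left(-195\right)^{2}} - 153 = \sqrt{16384 + 38025} - 153 = \sqrt{54409} - 153 = -153 + \sqrt{54409}$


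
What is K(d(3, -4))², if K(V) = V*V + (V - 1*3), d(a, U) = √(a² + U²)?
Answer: 729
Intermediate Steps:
d(a, U) = √(U² + a²)
K(V) = -3 + V + V² (K(V) = V² + (V - 3) = V² + (-3 + V) = -3 + V + V²)
K(d(3, -4))² = (-3 + √((-4)² + 3²) + (√((-4)² + 3²))²)² = (-3 + √(16 + 9) + (√(16 + 9))²)² = (-3 + √25 + (√25)²)² = (-3 + 5 + 5²)² = (-3 + 5 + 25)² = 27² = 729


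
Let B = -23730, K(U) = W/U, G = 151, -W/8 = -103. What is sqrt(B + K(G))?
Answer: I*sqrt(540943306)/151 ≈ 154.03*I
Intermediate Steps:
W = 824 (W = -8*(-103) = 824)
K(U) = 824/U
sqrt(B + K(G)) = sqrt(-23730 + 824/151) = sqrt(-3582406/151) = I*sqrt(540943306)/151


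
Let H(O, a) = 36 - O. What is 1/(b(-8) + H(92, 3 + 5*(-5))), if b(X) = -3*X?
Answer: -1/32 ≈ -0.031250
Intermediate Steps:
1/(b(-8) + H(92, 3 + 5*(-5))) = 1/(-3*(-8) + (36 - 1*92)) = 1/(24 + (36 - 92)) = 1/(24 - 56) = 1/(-32) = -1/32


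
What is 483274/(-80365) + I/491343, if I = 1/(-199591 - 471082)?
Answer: -159253515046889251/26482717333721235 ≈ -6.0135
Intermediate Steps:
I = -1/670673 (I = 1/(-670673) = -1/670673 ≈ -1.4910e-6)
483274/(-80365) + I/491343 = 483274/(-80365) - 1/670673/491343 = 483274*(-1/80365) - 1/670673*1/491343 = -483274/80365 - 1/329530483839 = -159253515046889251/26482717333721235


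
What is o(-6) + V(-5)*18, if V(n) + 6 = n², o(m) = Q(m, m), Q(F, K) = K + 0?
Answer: 336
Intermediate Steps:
Q(F, K) = K
o(m) = m
V(n) = -6 + n²
o(-6) + V(-5)*18 = -6 + (-6 + (-5)²)*18 = -6 + (-6 + 25)*18 = -6 + 19*18 = -6 + 342 = 336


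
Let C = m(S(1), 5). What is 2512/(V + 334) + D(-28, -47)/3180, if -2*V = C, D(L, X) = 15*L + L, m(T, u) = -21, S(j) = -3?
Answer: 73904/10335 ≈ 7.1508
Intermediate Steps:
D(L, X) = 16*L
C = -21
V = 21/2 (V = -½*(-21) = 21/2 ≈ 10.500)
2512/(V + 334) + D(-28, -47)/3180 = 2512/(21/2 + 334) + (16*(-28))/3180 = 2512/(689/2) - 448*1/3180 = 2512*(2/689) - 112/795 = 5024/689 - 112/795 = 73904/10335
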